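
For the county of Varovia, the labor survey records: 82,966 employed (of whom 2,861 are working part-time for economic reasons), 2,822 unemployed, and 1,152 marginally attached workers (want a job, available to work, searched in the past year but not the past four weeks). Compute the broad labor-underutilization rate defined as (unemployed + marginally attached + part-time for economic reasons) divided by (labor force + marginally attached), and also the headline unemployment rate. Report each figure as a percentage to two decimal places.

Broad underutilization rate ≈ 7.86%; headline unemployment rate ≈ 3.29%.

Labor force = 82,966 + 2,822 = 85,788.
Numerator = 2,822 + 1,152 + 2,861 = 6,835.
Denominator = 85,788 + 1,152 = 86,940.
Broad rate = 6,835 / 86,940 = 7.86%.
Headline unemployment rate = 2,822 / 85,788 = 3.29%.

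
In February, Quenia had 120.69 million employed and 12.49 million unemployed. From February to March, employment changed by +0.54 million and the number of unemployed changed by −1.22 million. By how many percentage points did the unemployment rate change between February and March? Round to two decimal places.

February: labor force = 120.69 + 12.49 = 133.18; u = 12.49/133.18 = 9.38%.
March: labor force = 121.23 + 11.27 = 132.50; u = 11.27/132.50 = 8.51%.
Change = 8.51% − 9.38% = −0.87 pp.

The unemployment rate changed by −0.87 percentage points.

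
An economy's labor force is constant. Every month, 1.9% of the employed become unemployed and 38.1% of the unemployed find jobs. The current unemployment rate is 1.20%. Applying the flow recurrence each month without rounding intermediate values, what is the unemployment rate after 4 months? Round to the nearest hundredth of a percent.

Unemployment rate after four months ≈ 4.29%.

With a fixed labor force, u_{t+1} = u_t + s·(1−u_t) − f·u_t = u_t·(1−s−f) + s.
Here 1−s−f = 0.600 and s = 0.019.
u_1 = 0.012000 × 0.600 + 0.019 = 0.026200.
u_2 = 0.026200 × 0.600 + 0.019 = 0.034720.
u_3 = 0.034720 × 0.600 + 0.019 = 0.039832.
u_4 = 0.039832 × 0.600 + 0.019 = 0.042899.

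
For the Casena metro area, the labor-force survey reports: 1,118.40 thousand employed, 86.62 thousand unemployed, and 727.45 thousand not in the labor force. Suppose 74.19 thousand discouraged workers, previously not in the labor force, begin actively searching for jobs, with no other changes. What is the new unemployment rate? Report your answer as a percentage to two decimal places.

Initially, labor force = 1,118.40 + 86.62 = 1,205.02 thousand, so u = 86.62/1,205.02 = 7.19%.
After the change, unemployed and labor force both rise by 74.19 → E = 1,118.40, U = 160.81, labor force = 1,279.21 thousand.
New unemployment rate = 160.81 / 1,279.21 = 12.57%.

New unemployment rate ≈ 12.57%.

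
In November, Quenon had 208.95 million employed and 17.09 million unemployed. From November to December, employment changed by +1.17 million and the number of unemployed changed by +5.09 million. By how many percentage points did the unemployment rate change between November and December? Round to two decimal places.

The unemployment rate changed by +1.99 percentage points.

November: labor force = 208.95 + 17.09 = 226.04; u = 17.09/226.04 = 7.56%.
December: labor force = 210.12 + 22.18 = 232.30; u = 22.18/232.30 = 9.55%.
Change = 9.55% − 7.56% = +1.99 pp.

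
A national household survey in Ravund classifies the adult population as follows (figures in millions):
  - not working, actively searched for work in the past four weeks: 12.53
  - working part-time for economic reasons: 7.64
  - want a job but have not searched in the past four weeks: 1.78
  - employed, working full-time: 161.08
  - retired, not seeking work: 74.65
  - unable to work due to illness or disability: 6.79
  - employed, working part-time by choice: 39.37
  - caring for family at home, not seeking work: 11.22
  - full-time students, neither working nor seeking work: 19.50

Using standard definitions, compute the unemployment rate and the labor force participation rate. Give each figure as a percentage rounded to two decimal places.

Employed = 7.64 + 161.08 + 39.37 = 208.09 million (anyone who worked, including part-time for economic reasons, counts as employed).
Unemployed = 12.53 million.
Labor force = 208.09 + 12.53 = 220.62 million.
Not in labor force = 1.78 + 74.65 + 6.79 + 11.22 + 19.50 = 113.94 million (those not working and not actively searching are outside the labor force — including those who want a job but have given up searching).
Civilian working-age population = 220.62 + 113.94 = 334.56 million.
Unemployment rate = 12.53 / 220.62 = 5.68%.
Labor force participation rate = 220.62 / 334.56 = 65.94%.

Unemployment rate ≈ 5.68%; labor force participation rate ≈ 65.94%.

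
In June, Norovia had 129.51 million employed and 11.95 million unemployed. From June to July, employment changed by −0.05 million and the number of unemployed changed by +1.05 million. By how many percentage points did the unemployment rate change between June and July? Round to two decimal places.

The unemployment rate changed by +0.68 percentage points.

June: labor force = 129.51 + 11.95 = 141.46; u = 11.95/141.46 = 8.45%.
July: labor force = 129.46 + 13.00 = 142.46; u = 13.00/142.46 = 9.13%.
Change = 9.13% − 8.45% = +0.68 pp.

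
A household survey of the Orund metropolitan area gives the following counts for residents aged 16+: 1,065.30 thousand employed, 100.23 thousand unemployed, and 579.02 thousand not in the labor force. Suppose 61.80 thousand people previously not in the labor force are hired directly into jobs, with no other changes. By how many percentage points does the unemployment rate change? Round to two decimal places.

Initially, labor force = 1,065.30 + 100.23 = 1,165.53 thousand, so u = 100.23/1,165.53 = 8.60%.
After the change, employed and labor force both rise by 61.80; unemployed unchanged → E = 1,127.10, U = 100.23, labor force = 1,227.33 thousand.
New unemployment rate = 100.23 / 1,227.33 = 8.17%.
Change = 8.17% − 8.60% = −0.43 percentage points.

The unemployment rate changes by −0.43 percentage points.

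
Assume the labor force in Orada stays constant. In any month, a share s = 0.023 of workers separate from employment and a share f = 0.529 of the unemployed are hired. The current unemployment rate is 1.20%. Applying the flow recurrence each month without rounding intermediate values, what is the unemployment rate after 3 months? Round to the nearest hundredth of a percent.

With a fixed labor force, u_{t+1} = u_t + s·(1−u_t) − f·u_t = u_t·(1−s−f) + s.
Here 1−s−f = 0.448 and s = 0.023.
u_1 = 0.012000 × 0.448 + 0.023 = 0.028376.
u_2 = 0.028376 × 0.448 + 0.023 = 0.035712.
u_3 = 0.035712 × 0.448 + 0.023 = 0.038999.

Unemployment rate after three months ≈ 3.90%.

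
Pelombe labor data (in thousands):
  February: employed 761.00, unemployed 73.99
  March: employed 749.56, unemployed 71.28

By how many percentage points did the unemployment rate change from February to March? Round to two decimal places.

February: labor force = 761.00 + 73.99 = 834.99; u = 73.99/834.99 = 8.86%.
March: labor force = 749.56 + 71.28 = 820.84; u = 71.28/820.84 = 8.68%.
Change = 8.68% − 8.86% = −0.18 pp.

The unemployment rate changed by −0.18 percentage points.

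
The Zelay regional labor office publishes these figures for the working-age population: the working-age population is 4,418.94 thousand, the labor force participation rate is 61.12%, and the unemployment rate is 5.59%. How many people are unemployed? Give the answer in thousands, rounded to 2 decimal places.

About 150.98 thousand are unemployed.

Labor force = 0.6112 × 4,418.94 = 2,700.86 thousand.
Unemployed = 0.0559 × 2,700.86 ≈ 150.98 thousand.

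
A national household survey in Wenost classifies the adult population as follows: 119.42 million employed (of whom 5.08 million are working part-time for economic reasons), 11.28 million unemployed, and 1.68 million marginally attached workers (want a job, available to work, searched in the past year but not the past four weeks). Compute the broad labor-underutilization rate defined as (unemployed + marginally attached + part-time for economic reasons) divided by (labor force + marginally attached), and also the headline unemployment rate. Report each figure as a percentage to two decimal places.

Broad underutilization rate ≈ 13.63%; headline unemployment rate ≈ 8.63%.

Labor force = 119.42 + 11.28 = 130.70 million.
Numerator = 11.28 + 1.68 + 5.08 = 18.04 million.
Denominator = 130.70 + 1.68 = 132.38 million.
Broad rate = 18.04 / 132.38 = 13.63%.
Headline unemployment rate = 11.28 / 130.70 = 8.63%.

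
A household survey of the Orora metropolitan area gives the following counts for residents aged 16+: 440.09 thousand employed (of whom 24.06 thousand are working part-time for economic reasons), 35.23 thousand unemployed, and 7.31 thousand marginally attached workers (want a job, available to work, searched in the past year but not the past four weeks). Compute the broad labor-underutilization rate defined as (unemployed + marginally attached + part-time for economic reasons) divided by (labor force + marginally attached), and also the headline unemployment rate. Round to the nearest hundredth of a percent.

Broad underutilization rate ≈ 13.80%; headline unemployment rate ≈ 7.41%.

Labor force = 440.09 + 35.23 = 475.32 thousand.
Numerator = 35.23 + 7.31 + 24.06 = 66.60 thousand.
Denominator = 475.32 + 7.31 = 482.63 thousand.
Broad rate = 66.60 / 482.63 = 13.80%.
Headline unemployment rate = 35.23 / 475.32 = 7.41%.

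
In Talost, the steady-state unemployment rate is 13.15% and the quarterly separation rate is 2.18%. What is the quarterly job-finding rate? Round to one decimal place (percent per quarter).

Job-finding rate ≈ 14.4% per quarter.

From u* = s/(s+f): f = s·(1−u)/u.
f = 2.18 × (1 − 0.1315) / 0.1315 = 1.8933 / 0.1315 ≈ 14.4% per quarter.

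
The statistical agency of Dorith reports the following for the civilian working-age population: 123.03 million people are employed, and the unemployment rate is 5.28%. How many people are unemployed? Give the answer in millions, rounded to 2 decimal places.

About 6.86 million are unemployed.

Let U be the number unemployed. The labor force is E + U, and U/(E+U) = 0.0528.
So U = 0.0528 × 123.03 / (1 − 0.0528) = 6.4960 / 0.9472 ≈ 6.86 million.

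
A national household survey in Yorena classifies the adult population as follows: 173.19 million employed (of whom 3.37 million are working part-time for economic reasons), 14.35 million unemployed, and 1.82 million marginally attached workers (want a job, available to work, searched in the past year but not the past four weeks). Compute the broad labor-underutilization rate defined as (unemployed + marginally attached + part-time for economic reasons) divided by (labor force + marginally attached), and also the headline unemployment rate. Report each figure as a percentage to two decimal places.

Broad underutilization rate ≈ 10.32%; headline unemployment rate ≈ 7.65%.

Labor force = 173.19 + 14.35 = 187.54 million.
Numerator = 14.35 + 1.82 + 3.37 = 19.54 million.
Denominator = 187.54 + 1.82 = 189.36 million.
Broad rate = 19.54 / 189.36 = 10.32%.
Headline unemployment rate = 14.35 / 187.54 = 7.65%.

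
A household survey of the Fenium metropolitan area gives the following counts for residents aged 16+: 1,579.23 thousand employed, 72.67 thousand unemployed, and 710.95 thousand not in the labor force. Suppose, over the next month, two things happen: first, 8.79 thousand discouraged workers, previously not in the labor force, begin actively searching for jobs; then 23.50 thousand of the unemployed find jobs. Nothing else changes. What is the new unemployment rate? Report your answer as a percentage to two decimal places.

New unemployment rate ≈ 3.49%.

Initially, labor force = 1,579.23 + 72.67 = 1,651.90 thousand, so u = 72.67/1,651.90 = 4.40%.
After the first change, unemployed and labor force both rise by 8.79 → E = 1,579.23, U = 81.46, labor force = 1,660.69 thousand.
After the second change, unemployed falls and employed rises by 23.50; labor force unchanged → E = 1,602.73, U = 57.96, labor force = 1,660.69 thousand.
New unemployment rate = 57.96 / 1,660.69 = 3.49%.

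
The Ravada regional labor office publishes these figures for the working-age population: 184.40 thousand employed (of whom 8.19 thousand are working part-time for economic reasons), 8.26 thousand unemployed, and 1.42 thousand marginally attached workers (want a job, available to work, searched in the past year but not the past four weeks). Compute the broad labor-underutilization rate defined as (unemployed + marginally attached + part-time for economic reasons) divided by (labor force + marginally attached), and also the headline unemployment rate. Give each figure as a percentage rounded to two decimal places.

Labor force = 184.40 + 8.26 = 192.66 thousand.
Numerator = 8.26 + 1.42 + 8.19 = 17.87 thousand.
Denominator = 192.66 + 1.42 = 194.08 thousand.
Broad rate = 17.87 / 194.08 = 9.21%.
Headline unemployment rate = 8.26 / 192.66 = 4.29%.

Broad underutilization rate ≈ 9.21%; headline unemployment rate ≈ 4.29%.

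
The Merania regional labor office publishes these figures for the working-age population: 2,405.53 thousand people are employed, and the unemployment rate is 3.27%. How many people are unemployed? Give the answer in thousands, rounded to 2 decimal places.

Let U be the number unemployed. The labor force is E + U, and U/(E+U) = 0.0327.
So U = 0.0327 × 2,405.53 / (1 − 0.0327) = 78.6608 / 0.9673 ≈ 81.32 thousand.

About 81.32 thousand are unemployed.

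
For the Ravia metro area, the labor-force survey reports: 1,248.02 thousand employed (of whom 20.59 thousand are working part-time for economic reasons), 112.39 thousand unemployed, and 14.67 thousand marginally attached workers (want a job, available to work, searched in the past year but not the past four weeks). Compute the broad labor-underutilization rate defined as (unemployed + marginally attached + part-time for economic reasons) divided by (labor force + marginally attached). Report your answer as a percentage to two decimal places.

Broad underutilization rate ≈ 10.74%.

Labor force = 1,248.02 + 112.39 = 1,360.41 thousand.
Numerator = 112.39 + 14.67 + 20.59 = 147.65 thousand.
Denominator = 1,360.41 + 14.67 = 1,375.08 thousand.
Broad rate = 147.65 / 1,375.08 = 10.74%.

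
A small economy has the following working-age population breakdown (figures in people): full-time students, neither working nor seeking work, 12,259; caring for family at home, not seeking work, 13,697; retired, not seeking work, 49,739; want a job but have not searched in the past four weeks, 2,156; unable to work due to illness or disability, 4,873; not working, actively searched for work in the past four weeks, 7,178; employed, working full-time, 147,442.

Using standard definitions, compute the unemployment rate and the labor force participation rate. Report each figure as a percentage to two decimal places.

Unemployment rate ≈ 4.64%; labor force participation rate ≈ 65.15%.

Employed = 147,442.
Unemployed = 7,178.
Labor force = 147,442 + 7,178 = 154,620.
Not in labor force = 12,259 + 13,697 + 49,739 + 2,156 + 4,873 = 82,724 (those not working and not actively searching are outside the labor force — including those who want a job but have given up searching).
Civilian working-age population = 154,620 + 82,724 = 237,344.
Unemployment rate = 7,178 / 154,620 = 4.64%.
Labor force participation rate = 154,620 / 237,344 = 65.15%.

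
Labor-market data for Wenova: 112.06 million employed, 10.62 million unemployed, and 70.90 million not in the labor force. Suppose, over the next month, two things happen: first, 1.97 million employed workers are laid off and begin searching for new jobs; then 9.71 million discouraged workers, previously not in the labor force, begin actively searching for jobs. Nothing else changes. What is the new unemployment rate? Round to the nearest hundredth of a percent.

Initially, labor force = 112.06 + 10.62 = 122.68 million, so u = 10.62/122.68 = 8.66%.
After the first change, employed falls and unemployed rises by 1.97; labor force unchanged → E = 110.09, U = 12.59, labor force = 122.68 million.
After the second change, unemployed and labor force both rise by 9.71 → E = 110.09, U = 22.30, labor force = 132.39 million.
New unemployment rate = 22.30 / 132.39 = 16.84%.

New unemployment rate ≈ 16.84%.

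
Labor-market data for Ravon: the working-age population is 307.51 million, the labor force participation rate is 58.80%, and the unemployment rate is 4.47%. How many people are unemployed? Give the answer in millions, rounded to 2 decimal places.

Labor force = 0.5880 × 307.51 = 180.82 million.
Unemployed = 0.0447 × 180.82 ≈ 8.08 million.

About 8.08 million are unemployed.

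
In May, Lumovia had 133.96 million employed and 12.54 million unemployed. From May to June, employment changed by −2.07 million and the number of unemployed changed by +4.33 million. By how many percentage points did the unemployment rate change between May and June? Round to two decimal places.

May: labor force = 133.96 + 12.54 = 146.50; u = 12.54/146.50 = 8.56%.
June: labor force = 131.89 + 16.87 = 148.76; u = 16.87/148.76 = 11.34%.
Change = 11.34% − 8.56% = +2.78 pp.

The unemployment rate changed by +2.78 percentage points.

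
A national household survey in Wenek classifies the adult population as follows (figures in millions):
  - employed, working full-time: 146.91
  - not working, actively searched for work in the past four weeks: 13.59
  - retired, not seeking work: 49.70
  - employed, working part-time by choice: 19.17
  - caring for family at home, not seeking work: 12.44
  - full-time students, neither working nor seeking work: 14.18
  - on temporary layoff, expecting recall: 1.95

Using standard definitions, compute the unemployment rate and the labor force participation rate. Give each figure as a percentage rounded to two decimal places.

Employed = 146.91 + 19.17 = 166.08 million.
Unemployed = 13.59 + 1.95 = 15.54 million (jobless and actively searching, or on temporary layoff).
Labor force = 166.08 + 15.54 = 181.62 million.
Not in labor force = 49.70 + 12.44 + 14.18 = 76.32 million (those not working and not actively searching are outside the labor force).
Civilian working-age population = 181.62 + 76.32 = 257.94 million.
Unemployment rate = 15.54 / 181.62 = 8.56%.
Labor force participation rate = 181.62 / 257.94 = 70.41%.

Unemployment rate ≈ 8.56%; labor force participation rate ≈ 70.41%.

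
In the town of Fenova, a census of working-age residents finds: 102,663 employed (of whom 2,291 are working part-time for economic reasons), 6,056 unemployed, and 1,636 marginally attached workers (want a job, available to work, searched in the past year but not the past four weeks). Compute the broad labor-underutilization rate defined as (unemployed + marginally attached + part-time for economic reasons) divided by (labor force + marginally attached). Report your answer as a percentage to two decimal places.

Broad underutilization rate ≈ 9.05%.

Labor force = 102,663 + 6,056 = 108,719.
Numerator = 6,056 + 1,636 + 2,291 = 9,983.
Denominator = 108,719 + 1,636 = 110,355.
Broad rate = 9,983 / 110,355 = 9.05%.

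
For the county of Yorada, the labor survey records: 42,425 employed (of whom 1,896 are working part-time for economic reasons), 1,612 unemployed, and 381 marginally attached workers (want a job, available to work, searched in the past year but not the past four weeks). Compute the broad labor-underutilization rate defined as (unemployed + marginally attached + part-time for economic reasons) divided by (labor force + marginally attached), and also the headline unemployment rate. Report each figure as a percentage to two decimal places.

Labor force = 42,425 + 1,612 = 44,037.
Numerator = 1,612 + 381 + 1,896 = 3,889.
Denominator = 44,037 + 381 = 44,418.
Broad rate = 3,889 / 44,418 = 8.76%.
Headline unemployment rate = 1,612 / 44,037 = 3.66%.

Broad underutilization rate ≈ 8.76%; headline unemployment rate ≈ 3.66%.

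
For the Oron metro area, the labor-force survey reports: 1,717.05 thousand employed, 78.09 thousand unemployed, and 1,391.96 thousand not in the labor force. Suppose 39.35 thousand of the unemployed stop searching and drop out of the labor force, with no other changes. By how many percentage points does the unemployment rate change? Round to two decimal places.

The unemployment rate changes by −2.14 percentage points.

Initially, labor force = 1,717.05 + 78.09 = 1,795.14 thousand, so u = 78.09/1,795.14 = 4.35%.
After the change, unemployed and labor force both fall by 39.35 → E = 1,717.05, U = 38.74, labor force = 1,755.79 thousand.
New unemployment rate = 38.74 / 1,755.79 = 2.21%.
Change = 2.21% − 4.35% = −2.14 percentage points.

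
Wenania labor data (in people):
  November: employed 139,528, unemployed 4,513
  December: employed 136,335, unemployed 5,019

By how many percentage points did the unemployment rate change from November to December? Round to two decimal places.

November: labor force = 139,528 + 4,513 = 144,041; u = 4,513/144,041 = 3.13%.
December: labor force = 136,335 + 5,019 = 141,354; u = 5,019/141,354 = 3.55%.
Change = 3.55% − 3.13% = +0.42 pp.

The unemployment rate changed by +0.42 percentage points.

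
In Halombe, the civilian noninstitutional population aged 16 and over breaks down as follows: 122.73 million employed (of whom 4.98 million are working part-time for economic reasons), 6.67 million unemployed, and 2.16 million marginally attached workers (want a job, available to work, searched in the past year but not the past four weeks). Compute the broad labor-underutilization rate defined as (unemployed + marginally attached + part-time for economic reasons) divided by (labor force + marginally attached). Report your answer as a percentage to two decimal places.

Broad underutilization rate ≈ 10.50%.

Labor force = 122.73 + 6.67 = 129.40 million.
Numerator = 6.67 + 2.16 + 4.98 = 13.81 million.
Denominator = 129.40 + 2.16 = 131.56 million.
Broad rate = 13.81 / 131.56 = 10.50%.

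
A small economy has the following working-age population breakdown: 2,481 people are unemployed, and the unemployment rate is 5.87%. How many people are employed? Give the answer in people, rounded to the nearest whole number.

About 39,785 are employed.

Labor force = U / u = 2,481 / 0.0587 ≈ 42,266.
Employed = labor force − unemployed = 42,266 − 2,481 = 39,785.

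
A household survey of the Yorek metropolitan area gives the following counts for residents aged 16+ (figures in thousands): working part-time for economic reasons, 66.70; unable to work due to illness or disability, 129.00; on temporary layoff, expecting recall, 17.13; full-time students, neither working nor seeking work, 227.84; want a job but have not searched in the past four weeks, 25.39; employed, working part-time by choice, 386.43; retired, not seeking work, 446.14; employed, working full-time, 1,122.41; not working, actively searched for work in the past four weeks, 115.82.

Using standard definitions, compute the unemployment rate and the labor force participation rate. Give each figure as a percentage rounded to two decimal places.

Unemployment rate ≈ 7.78%; labor force participation rate ≈ 67.35%.

Employed = 66.70 + 386.43 + 1,122.41 = 1,575.54 thousand (anyone who worked, including part-time for economic reasons, counts as employed).
Unemployed = 17.13 + 115.82 = 132.95 thousand (jobless and actively searching, or on temporary layoff).
Labor force = 1,575.54 + 132.95 = 1,708.49 thousand.
Not in labor force = 129.00 + 227.84 + 25.39 + 446.14 = 828.37 thousand (those not working and not actively searching are outside the labor force — including those who want a job but have given up searching).
Civilian working-age population = 1,708.49 + 828.37 = 2,536.86 thousand.
Unemployment rate = 132.95 / 1,708.49 = 7.78%.
Labor force participation rate = 1,708.49 / 2,536.86 = 67.35%.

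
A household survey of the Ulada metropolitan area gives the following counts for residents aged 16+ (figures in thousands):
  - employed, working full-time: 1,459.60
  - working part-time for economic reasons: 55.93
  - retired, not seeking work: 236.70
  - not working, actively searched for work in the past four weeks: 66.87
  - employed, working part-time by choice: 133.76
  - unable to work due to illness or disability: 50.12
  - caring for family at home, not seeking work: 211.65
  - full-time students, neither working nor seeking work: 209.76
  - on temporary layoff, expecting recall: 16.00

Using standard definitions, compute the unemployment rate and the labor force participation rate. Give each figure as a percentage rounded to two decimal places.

Unemployment rate ≈ 4.78%; labor force participation rate ≈ 70.98%.

Employed = 1,459.60 + 55.93 + 133.76 = 1,649.29 thousand (anyone who worked, including part-time for economic reasons, counts as employed).
Unemployed = 66.87 + 16.00 = 82.87 thousand (jobless and actively searching, or on temporary layoff).
Labor force = 1,649.29 + 82.87 = 1,732.16 thousand.
Not in labor force = 236.70 + 50.12 + 211.65 + 209.76 = 708.23 thousand (those not working and not actively searching are outside the labor force).
Civilian working-age population = 1,732.16 + 708.23 = 2,440.39 thousand.
Unemployment rate = 82.87 / 1,732.16 = 4.78%.
Labor force participation rate = 1,732.16 / 2,440.39 = 70.98%.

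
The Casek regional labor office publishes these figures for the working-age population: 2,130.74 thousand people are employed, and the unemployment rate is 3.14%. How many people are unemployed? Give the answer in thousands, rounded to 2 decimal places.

About 69.07 thousand are unemployed.

Let U be the number unemployed. The labor force is E + U, and U/(E+U) = 0.0314.
So U = 0.0314 × 2,130.74 / (1 − 0.0314) = 66.9052 / 0.9686 ≈ 69.07 thousand.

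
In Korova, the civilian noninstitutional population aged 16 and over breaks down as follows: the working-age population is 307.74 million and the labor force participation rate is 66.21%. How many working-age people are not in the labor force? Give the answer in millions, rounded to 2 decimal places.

Share not in the labor force = 1 − 0.6621 = 0.3379.
Not in labor force = 0.3379 × 307.74 ≈ 103.99 million.

About 103.99 million are not in the labor force.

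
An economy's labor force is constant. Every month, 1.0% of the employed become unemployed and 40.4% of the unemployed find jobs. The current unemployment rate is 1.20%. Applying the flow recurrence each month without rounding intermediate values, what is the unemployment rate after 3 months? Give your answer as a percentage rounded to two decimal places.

With a fixed labor force, u_{t+1} = u_t + s·(1−u_t) − f·u_t = u_t·(1−s−f) + s.
Here 1−s−f = 0.586 and s = 0.010.
u_1 = 0.012000 × 0.586 + 0.010 = 0.017032.
u_2 = 0.017032 × 0.586 + 0.010 = 0.019981.
u_3 = 0.019981 × 0.586 + 0.010 = 0.021709.

Unemployment rate after three months ≈ 2.17%.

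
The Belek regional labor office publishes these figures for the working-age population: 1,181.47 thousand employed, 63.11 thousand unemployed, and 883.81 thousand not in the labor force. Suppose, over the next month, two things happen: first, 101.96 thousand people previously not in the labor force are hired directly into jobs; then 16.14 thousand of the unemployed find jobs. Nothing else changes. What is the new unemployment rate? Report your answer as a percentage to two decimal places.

Initially, labor force = 1,181.47 + 63.11 = 1,244.58 thousand, so u = 63.11/1,244.58 = 5.07%.
After the first change, employed and labor force both rise by 101.96; unemployed unchanged → E = 1,283.43, U = 63.11, labor force = 1,346.54 thousand.
After the second change, unemployed falls and employed rises by 16.14; labor force unchanged → E = 1,299.57, U = 46.97, labor force = 1,346.54 thousand.
New unemployment rate = 46.97 / 1,346.54 = 3.49%.

New unemployment rate ≈ 3.49%.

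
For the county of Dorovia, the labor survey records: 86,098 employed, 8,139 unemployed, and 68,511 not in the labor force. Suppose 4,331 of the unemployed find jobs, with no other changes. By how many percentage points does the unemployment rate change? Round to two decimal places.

The unemployment rate changes by −4.60 percentage points.

Initially, labor force = 86,098 + 8,139 = 94,237, so u = 8,139/94,237 = 8.64%.
After the change, unemployed falls and employed rises by 4,331; labor force unchanged → E = 90,429, U = 3,808, labor force = 94,237.
New unemployment rate = 3,808 / 94,237 = 4.04%.
Change = 4.04% − 8.64% = −4.60 percentage points.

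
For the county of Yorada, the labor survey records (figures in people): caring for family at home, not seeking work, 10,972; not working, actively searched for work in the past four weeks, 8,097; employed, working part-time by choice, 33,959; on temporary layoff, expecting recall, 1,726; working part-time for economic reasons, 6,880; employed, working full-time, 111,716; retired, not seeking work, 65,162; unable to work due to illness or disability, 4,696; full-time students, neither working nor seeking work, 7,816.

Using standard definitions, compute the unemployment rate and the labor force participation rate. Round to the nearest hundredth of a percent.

Employed = 33,959 + 6,880 + 111,716 = 152,555 (anyone who worked, including part-time for economic reasons, counts as employed).
Unemployed = 8,097 + 1,726 = 9,823 (jobless and actively searching, or on temporary layoff).
Labor force = 152,555 + 9,823 = 162,378.
Not in labor force = 10,972 + 65,162 + 4,696 + 7,816 = 88,646 (those not working and not actively searching are outside the labor force).
Civilian working-age population = 162,378 + 88,646 = 251,024.
Unemployment rate = 9,823 / 162,378 = 6.05%.
Labor force participation rate = 162,378 / 251,024 = 64.69%.

Unemployment rate ≈ 6.05%; labor force participation rate ≈ 64.69%.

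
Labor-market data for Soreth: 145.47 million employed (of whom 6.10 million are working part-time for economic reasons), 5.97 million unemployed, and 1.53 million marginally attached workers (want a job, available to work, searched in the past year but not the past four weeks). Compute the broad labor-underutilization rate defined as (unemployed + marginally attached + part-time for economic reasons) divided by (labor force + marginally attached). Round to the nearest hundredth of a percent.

Labor force = 145.47 + 5.97 = 151.44 million.
Numerator = 5.97 + 1.53 + 6.10 = 13.60 million.
Denominator = 151.44 + 1.53 = 152.97 million.
Broad rate = 13.60 / 152.97 = 8.89%.

Broad underutilization rate ≈ 8.89%.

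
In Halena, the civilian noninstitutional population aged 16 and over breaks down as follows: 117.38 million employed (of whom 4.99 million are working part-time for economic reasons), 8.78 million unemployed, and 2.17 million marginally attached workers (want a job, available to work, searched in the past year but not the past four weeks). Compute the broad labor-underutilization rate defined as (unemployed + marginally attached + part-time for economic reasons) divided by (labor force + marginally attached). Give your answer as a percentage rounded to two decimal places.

Broad underutilization rate ≈ 12.42%.

Labor force = 117.38 + 8.78 = 126.16 million.
Numerator = 8.78 + 2.17 + 4.99 = 15.94 million.
Denominator = 126.16 + 2.17 = 128.33 million.
Broad rate = 15.94 / 128.33 = 12.42%.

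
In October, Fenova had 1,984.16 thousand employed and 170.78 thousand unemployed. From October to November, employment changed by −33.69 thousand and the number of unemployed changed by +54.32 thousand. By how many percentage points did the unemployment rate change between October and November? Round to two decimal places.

October: labor force = 1,984.16 + 170.78 = 2,154.94; u = 170.78/2,154.94 = 7.93%.
November: labor force = 1,950.47 + 225.10 = 2,175.57; u = 225.10/2,175.57 = 10.35%.
Change = 10.35% − 7.93% = +2.42 pp.

The unemployment rate changed by +2.42 percentage points.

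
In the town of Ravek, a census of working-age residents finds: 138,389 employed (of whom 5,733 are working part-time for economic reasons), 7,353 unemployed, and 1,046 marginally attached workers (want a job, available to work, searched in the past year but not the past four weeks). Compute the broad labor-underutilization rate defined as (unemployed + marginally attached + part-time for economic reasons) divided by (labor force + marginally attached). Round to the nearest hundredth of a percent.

Broad underutilization rate ≈ 9.63%.

Labor force = 138,389 + 7,353 = 145,742.
Numerator = 7,353 + 1,046 + 5,733 = 14,132.
Denominator = 145,742 + 1,046 = 146,788.
Broad rate = 14,132 / 146,788 = 9.63%.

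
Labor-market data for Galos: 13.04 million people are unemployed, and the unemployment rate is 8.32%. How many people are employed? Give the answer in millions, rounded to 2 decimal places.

Labor force = U / u = 13.04 / 0.0832 ≈ 156.73 million.
Employed = labor force − unemployed = 156.73 − 13.04 = 143.69 million.

About 143.69 million are employed.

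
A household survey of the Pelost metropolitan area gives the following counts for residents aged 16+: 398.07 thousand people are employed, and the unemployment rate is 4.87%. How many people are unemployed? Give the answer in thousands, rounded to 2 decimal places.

About 20.38 thousand are unemployed.

Let U be the number unemployed. The labor force is E + U, and U/(E+U) = 0.0487.
So U = 0.0487 × 398.07 / (1 − 0.0487) = 19.3860 / 0.9513 ≈ 20.38 thousand.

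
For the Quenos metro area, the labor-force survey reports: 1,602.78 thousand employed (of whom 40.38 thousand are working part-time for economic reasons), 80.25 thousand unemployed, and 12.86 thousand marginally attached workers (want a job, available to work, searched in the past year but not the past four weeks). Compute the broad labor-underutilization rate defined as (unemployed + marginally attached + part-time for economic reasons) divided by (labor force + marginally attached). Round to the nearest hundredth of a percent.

Labor force = 1,602.78 + 80.25 = 1,683.03 thousand.
Numerator = 80.25 + 12.86 + 40.38 = 133.49 thousand.
Denominator = 1,683.03 + 12.86 = 1,695.89 thousand.
Broad rate = 133.49 / 1,695.89 = 7.87%.

Broad underutilization rate ≈ 7.87%.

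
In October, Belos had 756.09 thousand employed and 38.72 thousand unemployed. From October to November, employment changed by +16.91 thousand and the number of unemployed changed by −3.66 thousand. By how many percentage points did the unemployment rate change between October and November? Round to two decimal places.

The unemployment rate changed by −0.53 percentage points.

October: labor force = 756.09 + 38.72 = 794.81; u = 38.72/794.81 = 4.87%.
November: labor force = 773.00 + 35.06 = 808.06; u = 35.06/808.06 = 4.34%.
Change = 4.34% − 4.87% = −0.53 pp.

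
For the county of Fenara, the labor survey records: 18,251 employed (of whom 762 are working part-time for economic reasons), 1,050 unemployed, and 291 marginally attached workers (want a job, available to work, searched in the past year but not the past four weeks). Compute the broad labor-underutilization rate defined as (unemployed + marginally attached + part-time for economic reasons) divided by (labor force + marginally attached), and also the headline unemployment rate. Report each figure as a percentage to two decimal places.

Labor force = 18,251 + 1,050 = 19,301.
Numerator = 1,050 + 291 + 762 = 2,103.
Denominator = 19,301 + 291 = 19,592.
Broad rate = 2,103 / 19,592 = 10.73%.
Headline unemployment rate = 1,050 / 19,301 = 5.44%.

Broad underutilization rate ≈ 10.73%; headline unemployment rate ≈ 5.44%.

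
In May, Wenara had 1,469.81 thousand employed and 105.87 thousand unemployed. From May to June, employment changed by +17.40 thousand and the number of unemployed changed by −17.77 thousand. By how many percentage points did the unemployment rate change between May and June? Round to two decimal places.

The unemployment rate changed by −1.13 percentage points.

May: labor force = 1,469.81 + 105.87 = 1,575.68; u = 105.87/1,575.68 = 6.72%.
June: labor force = 1,487.21 + 88.10 = 1,575.31; u = 88.10/1,575.31 = 5.59%.
Change = 5.59% − 6.72% = −1.13 pp.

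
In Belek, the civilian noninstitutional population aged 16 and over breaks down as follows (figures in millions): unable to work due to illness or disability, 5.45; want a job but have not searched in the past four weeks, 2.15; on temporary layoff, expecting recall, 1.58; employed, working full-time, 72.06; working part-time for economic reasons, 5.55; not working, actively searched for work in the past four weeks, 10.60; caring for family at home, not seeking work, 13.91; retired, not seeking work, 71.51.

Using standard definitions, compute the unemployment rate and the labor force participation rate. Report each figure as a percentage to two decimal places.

Employed = 72.06 + 5.55 = 77.61 million (anyone who worked, including part-time for economic reasons, counts as employed).
Unemployed = 1.58 + 10.60 = 12.18 million (jobless and actively searching, or on temporary layoff).
Labor force = 77.61 + 12.18 = 89.79 million.
Not in labor force = 5.45 + 2.15 + 13.91 + 71.51 = 93.02 million (those not working and not actively searching are outside the labor force — including those who want a job but have given up searching).
Civilian working-age population = 89.79 + 93.02 = 182.81 million.
Unemployment rate = 12.18 / 89.79 = 13.56%.
Labor force participation rate = 89.79 / 182.81 = 49.12%.

Unemployment rate ≈ 13.56%; labor force participation rate ≈ 49.12%.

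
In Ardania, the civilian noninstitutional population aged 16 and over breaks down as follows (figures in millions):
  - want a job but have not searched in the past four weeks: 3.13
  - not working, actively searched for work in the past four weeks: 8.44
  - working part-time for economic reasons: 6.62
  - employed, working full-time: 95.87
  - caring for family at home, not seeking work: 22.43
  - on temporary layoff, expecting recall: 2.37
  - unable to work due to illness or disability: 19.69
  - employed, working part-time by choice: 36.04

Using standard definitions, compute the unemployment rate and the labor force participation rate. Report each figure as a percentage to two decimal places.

Unemployment rate ≈ 7.24%; labor force participation rate ≈ 76.75%.

Employed = 6.62 + 95.87 + 36.04 = 138.53 million (anyone who worked, including part-time for economic reasons, counts as employed).
Unemployed = 8.44 + 2.37 = 10.81 million (jobless and actively searching, or on temporary layoff).
Labor force = 138.53 + 10.81 = 149.34 million.
Not in labor force = 3.13 + 22.43 + 19.69 = 45.25 million (those not working and not actively searching are outside the labor force — including those who want a job but have given up searching).
Civilian working-age population = 149.34 + 45.25 = 194.59 million.
Unemployment rate = 10.81 / 149.34 = 7.24%.
Labor force participation rate = 149.34 / 194.59 = 76.75%.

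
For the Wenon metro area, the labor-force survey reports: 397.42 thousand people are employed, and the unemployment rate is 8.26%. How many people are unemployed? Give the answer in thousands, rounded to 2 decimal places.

Let U be the number unemployed. The labor force is E + U, and U/(E+U) = 0.0826.
So U = 0.0826 × 397.42 / (1 − 0.0826) = 32.8269 / 0.9174 ≈ 35.78 thousand.

About 35.78 thousand are unemployed.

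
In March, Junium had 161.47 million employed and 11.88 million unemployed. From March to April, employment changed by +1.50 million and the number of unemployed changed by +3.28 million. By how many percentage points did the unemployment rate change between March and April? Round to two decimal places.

The unemployment rate changed by +1.66 percentage points.

March: labor force = 161.47 + 11.88 = 173.35; u = 11.88/173.35 = 6.85%.
April: labor force = 162.97 + 15.16 = 178.13; u = 15.16/178.13 = 8.51%.
Change = 8.51% − 6.85% = +1.66 pp.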